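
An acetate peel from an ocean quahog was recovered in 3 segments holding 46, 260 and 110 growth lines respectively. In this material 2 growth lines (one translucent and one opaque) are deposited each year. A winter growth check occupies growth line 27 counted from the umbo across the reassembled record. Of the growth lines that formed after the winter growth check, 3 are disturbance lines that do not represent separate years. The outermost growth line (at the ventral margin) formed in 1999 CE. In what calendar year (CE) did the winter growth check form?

1806 CE

Total growth lines = 46 + 260 + 110 = 416.
Between growth line 27 and the ventral margin there are 416 − 27 = 389 growth lines.
Excluding 3 false growth lines: 389 − 3 = 386.
386 growth lines at 2 per year is 386 / 2 = 193 years.
The growth line at the ventral margin is 1999 CE, so the winter growth check dates to 1999 − 193 = 1806 CE.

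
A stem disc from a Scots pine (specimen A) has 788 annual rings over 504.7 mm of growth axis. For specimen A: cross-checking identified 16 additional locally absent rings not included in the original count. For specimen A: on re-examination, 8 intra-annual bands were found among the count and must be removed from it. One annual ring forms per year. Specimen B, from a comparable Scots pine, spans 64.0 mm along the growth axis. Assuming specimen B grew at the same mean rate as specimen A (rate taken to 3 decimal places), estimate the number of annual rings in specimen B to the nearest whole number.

101 annual rings

Specimen A: correcting the raw count gives 788 − 8 + 16 = 796 true annual rings.
A: Extension rate ≈ 504.7 / 796 = 0.634 mm/year.
For B, 64.0 / 0.634 = 100.95 years ≈ 101 annual rings.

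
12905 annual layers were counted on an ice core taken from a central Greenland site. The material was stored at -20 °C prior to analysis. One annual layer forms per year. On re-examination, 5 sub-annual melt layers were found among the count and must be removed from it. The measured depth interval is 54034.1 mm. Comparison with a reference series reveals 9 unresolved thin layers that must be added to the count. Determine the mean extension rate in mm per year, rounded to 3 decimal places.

Correcting the raw count gives 12905 − 5 + 9 = 12909 true annual layers.
54034.1 mm over 12909 years gives 54034.1 / 12909 ≈ 4.186 mm per year.

4.186 mm per year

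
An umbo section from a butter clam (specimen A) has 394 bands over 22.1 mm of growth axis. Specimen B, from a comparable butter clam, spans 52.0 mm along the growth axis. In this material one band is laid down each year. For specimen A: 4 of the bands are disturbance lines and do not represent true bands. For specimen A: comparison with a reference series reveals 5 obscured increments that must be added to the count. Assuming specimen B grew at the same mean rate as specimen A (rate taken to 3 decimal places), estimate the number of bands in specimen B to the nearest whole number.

929 bands

Specimen A: correcting the raw count gives 394 − 4 + 5 = 395 true bands.
A: Extension rate ≈ 22.1 / 395 = 0.056 mm per year.
B spans 52.0 / 0.056 = 928.57 years ≈ 929 bands.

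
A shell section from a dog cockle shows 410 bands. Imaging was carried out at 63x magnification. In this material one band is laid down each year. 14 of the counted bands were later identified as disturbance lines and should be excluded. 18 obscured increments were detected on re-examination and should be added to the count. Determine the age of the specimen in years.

414 yr

Correcting the raw count gives 410 − 14 + 18 = 414 true bands.
At one band per year, that is 414 years.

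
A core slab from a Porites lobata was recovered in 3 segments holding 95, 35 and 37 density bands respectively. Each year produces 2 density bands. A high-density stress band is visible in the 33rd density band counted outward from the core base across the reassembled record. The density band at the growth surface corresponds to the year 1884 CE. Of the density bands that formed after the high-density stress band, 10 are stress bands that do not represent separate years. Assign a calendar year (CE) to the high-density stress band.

1822 CE

Total density bands = 95 + 35 + 37 = 167.
The high-density stress band sits at density band 33 from the core base, so 167 − 33 = 134 density bands formed after it.
134 − 10 false = 124 true density bands after the high-density stress band.
Dividing by 2 density bands per year: 124 / 2 = 62 years.
The density band at the growth surface is 1884 CE, so the high-density stress band dates to 1884 − 62 = 1822 CE.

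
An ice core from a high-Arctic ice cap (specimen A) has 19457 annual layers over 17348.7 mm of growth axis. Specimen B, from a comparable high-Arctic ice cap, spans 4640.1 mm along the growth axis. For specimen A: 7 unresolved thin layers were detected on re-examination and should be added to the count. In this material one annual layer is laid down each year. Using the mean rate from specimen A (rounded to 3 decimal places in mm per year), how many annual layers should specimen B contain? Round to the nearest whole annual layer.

Specimen A: true annual layer count = 19457 + 7 = 19464.
A: 17348.7 mm over 19464 years gives 17348.7 / 19464 ≈ 0.891 mm/year.
B spans 4640.1 / 0.891 = 5207.74 years ≈ 5208 annual layers.

5208 annual layers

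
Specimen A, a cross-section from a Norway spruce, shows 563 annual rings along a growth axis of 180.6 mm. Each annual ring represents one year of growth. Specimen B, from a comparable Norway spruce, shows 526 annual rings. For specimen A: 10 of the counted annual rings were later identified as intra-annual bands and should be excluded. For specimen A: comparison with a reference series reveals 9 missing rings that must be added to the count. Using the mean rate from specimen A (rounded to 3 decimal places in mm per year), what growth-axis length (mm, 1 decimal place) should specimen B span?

168.8 mm

Specimen A: correcting the raw count gives 563 − 10 + 9 = 562 true annual rings.
A: Mean rate = 180.6 mm / 562 years ≈ 0.321 mm/year.
Length of B = 0.321 × 526 = 168.8 mm.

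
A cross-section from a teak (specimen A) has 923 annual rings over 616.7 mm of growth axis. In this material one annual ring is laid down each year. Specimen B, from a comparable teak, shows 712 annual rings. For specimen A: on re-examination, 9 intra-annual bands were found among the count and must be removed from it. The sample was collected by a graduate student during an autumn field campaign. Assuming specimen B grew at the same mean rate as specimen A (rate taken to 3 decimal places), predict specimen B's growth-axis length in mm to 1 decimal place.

480.6 mm

Specimen A: after corrections the count is 923 − 9 = 914 annual rings.
A: Mean rate = 616.7 mm / 914 years ≈ 0.675 mm/year.
Length of B = 0.675 × 712 = 480.6 mm.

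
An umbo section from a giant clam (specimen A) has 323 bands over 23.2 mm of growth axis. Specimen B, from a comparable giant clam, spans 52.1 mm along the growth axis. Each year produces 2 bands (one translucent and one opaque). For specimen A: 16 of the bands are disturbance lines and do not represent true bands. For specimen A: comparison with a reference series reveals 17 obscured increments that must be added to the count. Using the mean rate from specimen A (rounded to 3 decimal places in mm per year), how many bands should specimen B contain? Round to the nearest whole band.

729 bands

Specimen A: correcting the raw count gives 323 − 16 + 17 = 324 true bands.
Specimen A: with 2 bands per year, 324 / 2 = 162 years.
A: Extension rate ≈ 23.2 / 162 = 0.143 mm per year.
B spans 52.1 / 0.143 = 364.34 years; at 2 bands per year that is 364.34 × 2 ≈ 729 bands.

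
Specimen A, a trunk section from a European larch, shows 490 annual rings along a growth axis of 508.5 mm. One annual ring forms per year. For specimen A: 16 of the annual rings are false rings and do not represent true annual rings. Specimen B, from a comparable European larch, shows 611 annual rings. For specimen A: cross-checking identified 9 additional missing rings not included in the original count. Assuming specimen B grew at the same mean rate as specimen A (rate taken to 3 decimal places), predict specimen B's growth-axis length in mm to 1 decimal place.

643.4 mm

Specimen A: after corrections the count is 490 − 16 + 9 = 483 annual rings.
A: 508.5 mm over 483 years gives 508.5 / 483 ≈ 1.053 mm/year.
For B, 1.053 mm/year × 611 years = 643.4 mm.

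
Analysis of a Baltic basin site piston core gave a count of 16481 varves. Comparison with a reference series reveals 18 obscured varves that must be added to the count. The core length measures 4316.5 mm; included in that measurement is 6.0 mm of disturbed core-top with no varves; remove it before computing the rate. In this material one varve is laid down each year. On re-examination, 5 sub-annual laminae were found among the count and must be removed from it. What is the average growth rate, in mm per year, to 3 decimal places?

After corrections the count is 16481 − 5 + 18 = 16494 varves.
Net length = 4316.5 − 6.0 = 4310.5 mm.
Mean rate = 4310.5 mm / 16494 years ≈ 0.261 mm per year.

0.261 mm per year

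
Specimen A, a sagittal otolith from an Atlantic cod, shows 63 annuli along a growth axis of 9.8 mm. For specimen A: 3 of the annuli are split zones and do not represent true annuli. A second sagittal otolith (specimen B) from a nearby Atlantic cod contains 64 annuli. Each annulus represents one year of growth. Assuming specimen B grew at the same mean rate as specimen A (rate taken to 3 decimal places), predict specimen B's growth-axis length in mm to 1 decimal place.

10.4 mm

Specimen A: adjusted count: 63 − 3 = 60 annuli.
A: Mean rate = 9.8 mm / 60 years ≈ 0.163 mm/yr.
Length of B = 0.163 × 64 = 10.4 mm.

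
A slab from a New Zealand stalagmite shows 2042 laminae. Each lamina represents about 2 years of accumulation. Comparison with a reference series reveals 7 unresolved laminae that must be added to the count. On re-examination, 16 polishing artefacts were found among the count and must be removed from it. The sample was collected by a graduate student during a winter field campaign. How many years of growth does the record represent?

Adjusted count: 2042 − 16 + 7 = 2033 laminae.
At 2 years per lamina, 2033 × 2 = 4066 years.

4066 years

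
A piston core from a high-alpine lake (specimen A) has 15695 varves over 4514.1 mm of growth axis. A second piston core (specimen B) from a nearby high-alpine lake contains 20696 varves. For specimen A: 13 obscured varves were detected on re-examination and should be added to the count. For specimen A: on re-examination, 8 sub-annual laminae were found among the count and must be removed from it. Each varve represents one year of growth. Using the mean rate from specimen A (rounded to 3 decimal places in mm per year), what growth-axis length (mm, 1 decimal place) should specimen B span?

5960.4 mm

Specimen A: correcting the raw count gives 15695 − 8 + 13 = 15700 true varves.
A: 4514.1 mm over 15700 years gives 4514.1 / 15700 ≈ 0.288 mm per year.
For B, 0.288 mm/year × 20696 years = 5960.4 mm.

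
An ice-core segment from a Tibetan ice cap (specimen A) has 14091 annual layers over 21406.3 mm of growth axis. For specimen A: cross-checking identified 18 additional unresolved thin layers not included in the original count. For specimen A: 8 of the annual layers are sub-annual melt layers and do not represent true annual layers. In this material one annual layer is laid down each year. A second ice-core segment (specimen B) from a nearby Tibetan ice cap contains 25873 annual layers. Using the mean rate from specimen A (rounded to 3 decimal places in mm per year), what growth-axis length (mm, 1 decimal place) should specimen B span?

39275.2 mm

Specimen A: true annual layer count = 14091 − 8 + 18 = 14101.
A: 21406.3 mm over 14101 years gives 21406.3 / 14101 ≈ 1.518 mm/yr.
For B, 1.518 mm/year × 25873 years = 39275.2 mm.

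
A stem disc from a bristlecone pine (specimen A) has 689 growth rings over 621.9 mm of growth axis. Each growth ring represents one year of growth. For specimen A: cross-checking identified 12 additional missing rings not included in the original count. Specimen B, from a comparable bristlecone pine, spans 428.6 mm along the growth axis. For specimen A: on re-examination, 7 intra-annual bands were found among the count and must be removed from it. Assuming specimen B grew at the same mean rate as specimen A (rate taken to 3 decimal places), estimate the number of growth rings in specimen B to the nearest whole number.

Specimen A: true growth ring count = 689 − 7 + 12 = 694.
A: Extension rate ≈ 621.9 / 694 = 0.896 mm/yr.
Specimen B: 428.6 mm / 0.896 mm per year = 478.35 years ≈ 478 growth rings.

478 growth rings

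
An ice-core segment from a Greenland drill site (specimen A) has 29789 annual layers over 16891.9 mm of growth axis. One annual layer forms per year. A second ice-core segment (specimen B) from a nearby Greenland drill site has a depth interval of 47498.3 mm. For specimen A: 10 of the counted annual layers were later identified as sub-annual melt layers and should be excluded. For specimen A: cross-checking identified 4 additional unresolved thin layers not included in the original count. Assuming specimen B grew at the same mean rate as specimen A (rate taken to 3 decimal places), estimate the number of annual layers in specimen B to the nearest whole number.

83771 annual layers

Specimen A: true annual layer count = 29789 − 10 + 4 = 29783.
A: Mean rate = 16891.9 mm / 29783 years ≈ 0.567 mm per year.
B spans 47498.3 / 0.567 = 83771.25 years ≈ 83771 annual layers.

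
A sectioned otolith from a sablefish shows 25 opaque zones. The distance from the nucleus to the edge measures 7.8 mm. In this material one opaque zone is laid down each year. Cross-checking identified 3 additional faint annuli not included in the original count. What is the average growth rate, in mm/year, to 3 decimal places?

After corrections the count is 25 + 3 = 28 opaque zones.
Extension rate ≈ 7.8 / 28 = 0.279 mm/year.

0.279 mm/year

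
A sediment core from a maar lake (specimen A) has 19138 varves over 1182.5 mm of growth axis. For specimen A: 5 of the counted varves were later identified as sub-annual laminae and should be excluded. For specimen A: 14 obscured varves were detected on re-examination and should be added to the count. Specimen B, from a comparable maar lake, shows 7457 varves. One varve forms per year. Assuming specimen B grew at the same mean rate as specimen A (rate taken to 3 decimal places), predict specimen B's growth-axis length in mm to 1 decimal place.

Specimen A: after corrections the count is 19138 − 5 + 14 = 19147 varves.
A: Mean rate = 1182.5 mm / 19147 years ≈ 0.062 mm per year.
B's length ≈ 0.062 × 7457 = 462.3 mm.

462.3 mm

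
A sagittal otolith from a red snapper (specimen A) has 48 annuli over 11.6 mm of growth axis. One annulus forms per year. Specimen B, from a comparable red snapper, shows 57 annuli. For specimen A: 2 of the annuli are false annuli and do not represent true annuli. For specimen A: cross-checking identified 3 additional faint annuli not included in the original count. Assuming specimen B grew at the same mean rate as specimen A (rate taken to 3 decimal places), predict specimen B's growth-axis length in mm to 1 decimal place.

13.5 mm

Specimen A: correcting the raw count gives 48 − 2 + 3 = 49 true annuli.
A: 11.6 mm over 49 years gives 11.6 / 49 ≈ 0.237 mm/year.
B's length ≈ 0.237 × 57 = 13.5 mm.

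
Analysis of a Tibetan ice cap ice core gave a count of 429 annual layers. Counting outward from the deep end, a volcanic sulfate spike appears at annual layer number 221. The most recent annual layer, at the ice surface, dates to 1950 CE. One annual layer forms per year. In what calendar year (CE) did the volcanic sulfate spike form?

Between annual layer 221 and the ice surface there are 429 − 221 = 208 annual layers.
Counting back 208 years from 1950 CE places the volcanic sulfate spike in 1950 − 208 = 1742 CE.

1742 CE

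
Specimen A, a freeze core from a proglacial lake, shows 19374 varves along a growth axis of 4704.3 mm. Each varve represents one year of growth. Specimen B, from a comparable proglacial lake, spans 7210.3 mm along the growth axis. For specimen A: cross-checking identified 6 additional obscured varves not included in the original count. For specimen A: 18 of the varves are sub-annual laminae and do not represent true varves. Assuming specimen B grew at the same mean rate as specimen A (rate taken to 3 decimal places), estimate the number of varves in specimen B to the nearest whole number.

29672 varves

Specimen A: true varve count = 19374 − 18 + 6 = 19362.
A: Mean rate = 4704.3 mm / 19362 years ≈ 0.243 mm/year.
B spans 7210.3 / 0.243 = 29672.02 years ≈ 29672 varves.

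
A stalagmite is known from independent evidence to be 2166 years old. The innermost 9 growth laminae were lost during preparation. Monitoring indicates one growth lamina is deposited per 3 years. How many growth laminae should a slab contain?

713 growth laminae

Expected growth laminae: 2166 / 3 = 722.
722 − 9 missed = 713 growth laminae expected in the prepared section.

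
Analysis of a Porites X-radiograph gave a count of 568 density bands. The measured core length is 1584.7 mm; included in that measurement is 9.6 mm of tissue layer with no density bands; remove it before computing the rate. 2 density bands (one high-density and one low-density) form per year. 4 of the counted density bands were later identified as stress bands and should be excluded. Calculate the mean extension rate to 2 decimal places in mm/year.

5.59 mm/year

After corrections the count is 568 − 4 = 564 density bands.
With 2 density bands per year, 564 / 2 = 282 years.
The growth record spans 1584.7 − 9.6 = 1575.1 mm.
Extension rate ≈ 1575.1 / 282 = 5.59 mm/year.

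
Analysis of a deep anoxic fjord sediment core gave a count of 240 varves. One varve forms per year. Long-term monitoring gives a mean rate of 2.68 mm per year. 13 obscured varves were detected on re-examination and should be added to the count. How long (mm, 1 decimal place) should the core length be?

678.0 mm

True varve count = 240 + 13 = 253.
253 years at 2.68 mm/year gives 2.68 × 253 = 678.0 mm.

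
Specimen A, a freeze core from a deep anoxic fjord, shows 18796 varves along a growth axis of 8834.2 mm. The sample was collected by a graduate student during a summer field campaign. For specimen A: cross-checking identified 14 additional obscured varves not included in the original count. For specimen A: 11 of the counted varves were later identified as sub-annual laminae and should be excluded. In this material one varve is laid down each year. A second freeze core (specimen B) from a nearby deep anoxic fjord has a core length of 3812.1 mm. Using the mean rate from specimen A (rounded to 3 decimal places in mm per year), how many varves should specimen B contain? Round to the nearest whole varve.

8111 varves

Specimen A: true varve count = 18796 − 11 + 14 = 18799.
A: Extension rate ≈ 8834.2 / 18799 = 0.470 mm/yr.
For B, 3812.1 / 0.470 = 8110.85 years ≈ 8111 varves.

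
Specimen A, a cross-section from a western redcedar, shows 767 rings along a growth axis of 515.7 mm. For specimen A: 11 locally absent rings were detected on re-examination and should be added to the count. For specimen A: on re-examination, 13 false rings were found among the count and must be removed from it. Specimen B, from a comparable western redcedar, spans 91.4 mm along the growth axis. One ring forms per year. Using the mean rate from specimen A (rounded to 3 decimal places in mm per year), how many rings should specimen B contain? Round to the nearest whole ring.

Specimen A: adjusted count: 767 − 13 + 11 = 765 rings.
A: Extension rate ≈ 515.7 / 765 = 0.674 mm per year.
B spans 91.4 / 0.674 = 135.61 years ≈ 136 rings.

136 rings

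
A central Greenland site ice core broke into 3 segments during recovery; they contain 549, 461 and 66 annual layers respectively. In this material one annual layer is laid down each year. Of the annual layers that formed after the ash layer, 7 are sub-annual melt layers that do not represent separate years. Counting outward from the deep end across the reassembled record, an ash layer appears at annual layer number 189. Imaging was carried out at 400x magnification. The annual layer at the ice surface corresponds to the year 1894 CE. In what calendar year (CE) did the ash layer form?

1014 CE

Total annual layers = 549 + 461 + 66 = 1076.
Between annual layer 189 and the ice surface there are 1076 − 189 = 887 annual layers.
Excluding 7 false annual layers: 887 − 7 = 880.
1894 − 880 = 1014 CE.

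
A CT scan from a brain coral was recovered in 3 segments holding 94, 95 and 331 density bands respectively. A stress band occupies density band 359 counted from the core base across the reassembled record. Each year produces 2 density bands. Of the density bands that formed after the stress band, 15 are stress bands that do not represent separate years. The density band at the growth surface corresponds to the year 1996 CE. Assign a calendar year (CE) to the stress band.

Total density bands = 94 + 95 + 331 = 520.
Between density band 359 and the growth surface there are 520 − 359 = 161 density bands.
Excluding 15 false density bands: 161 − 15 = 146.
Dividing by 2 density bands per year: 146 / 2 = 73 years.
Counting back 73 years from 1996 CE places the stress band in 1996 − 73 = 1923 CE.

1923 CE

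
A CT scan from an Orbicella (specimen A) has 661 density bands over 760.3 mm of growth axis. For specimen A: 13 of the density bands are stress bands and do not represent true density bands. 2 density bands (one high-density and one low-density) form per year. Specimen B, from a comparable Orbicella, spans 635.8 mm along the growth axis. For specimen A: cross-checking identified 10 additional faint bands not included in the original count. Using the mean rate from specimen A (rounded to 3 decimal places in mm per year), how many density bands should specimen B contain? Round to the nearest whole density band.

550 density bands

Specimen A: adjusted count: 661 − 13 + 10 = 658 density bands.
Specimen A: with 2 density bands per year, 658 / 2 = 329 years.
A: Extension rate ≈ 760.3 / 329 = 2.311 mm/yr.
B spans 635.8 / 2.311 = 275.12 years; at 2 density bands per year that is 275.12 × 2 ≈ 550 density bands.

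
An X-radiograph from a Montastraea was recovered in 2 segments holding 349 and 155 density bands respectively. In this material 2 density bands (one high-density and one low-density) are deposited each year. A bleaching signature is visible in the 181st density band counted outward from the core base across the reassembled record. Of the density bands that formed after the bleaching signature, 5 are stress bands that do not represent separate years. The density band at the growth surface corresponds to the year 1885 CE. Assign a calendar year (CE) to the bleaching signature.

Total density bands = 349 + 155 = 504.
Between density band 181 and the growth surface there are 504 − 181 = 323 density bands.
323 − 5 false = 318 true density bands after the bleaching signature.
Dividing by 2 density bands per year: 318 / 2 = 159 years.
The density band at the growth surface is 1885 CE, so the bleaching signature dates to 1885 − 159 = 1726 CE.

1726 CE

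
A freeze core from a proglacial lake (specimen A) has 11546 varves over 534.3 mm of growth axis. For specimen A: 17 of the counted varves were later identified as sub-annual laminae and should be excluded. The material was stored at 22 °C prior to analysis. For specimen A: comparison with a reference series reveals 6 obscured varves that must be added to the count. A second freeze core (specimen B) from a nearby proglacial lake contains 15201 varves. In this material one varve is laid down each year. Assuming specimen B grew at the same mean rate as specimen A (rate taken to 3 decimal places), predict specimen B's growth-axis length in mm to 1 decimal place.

699.2 mm

Specimen A: correcting the raw count gives 11546 − 17 + 6 = 11535 true varves.
A: Mean rate = 534.3 mm / 11535 years ≈ 0.046 mm per year.
B's length ≈ 0.046 × 15201 = 699.2 mm.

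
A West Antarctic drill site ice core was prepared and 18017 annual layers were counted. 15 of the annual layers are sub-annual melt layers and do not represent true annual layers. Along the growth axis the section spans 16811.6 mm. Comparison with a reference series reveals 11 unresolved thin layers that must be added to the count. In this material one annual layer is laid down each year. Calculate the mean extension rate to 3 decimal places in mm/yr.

0.933 mm/yr

After corrections the count is 18017 − 15 + 11 = 18013 annual layers.
Mean rate = 16811.6 mm / 18013 years ≈ 0.933 mm/yr.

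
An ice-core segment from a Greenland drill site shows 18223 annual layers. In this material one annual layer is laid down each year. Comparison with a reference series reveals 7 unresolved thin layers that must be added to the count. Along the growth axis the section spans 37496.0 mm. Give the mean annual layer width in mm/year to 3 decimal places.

2.057 mm/year

True annual layer count = 18223 + 7 = 18230.
Mean rate = 37496.0 mm / 18230 years ≈ 2.057 mm/year.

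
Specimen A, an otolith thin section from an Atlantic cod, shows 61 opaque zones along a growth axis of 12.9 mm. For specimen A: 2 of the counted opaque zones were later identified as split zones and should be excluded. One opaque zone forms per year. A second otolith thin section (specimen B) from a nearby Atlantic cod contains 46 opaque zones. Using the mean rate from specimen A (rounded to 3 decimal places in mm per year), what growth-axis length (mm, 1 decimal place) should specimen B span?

10.1 mm

Specimen A: correcting the raw count gives 61 − 2 = 59 true opaque zones.
A: Extension rate ≈ 12.9 / 59 = 0.219 mm per year.
For B, 0.219 mm/year × 46 years = 10.1 mm.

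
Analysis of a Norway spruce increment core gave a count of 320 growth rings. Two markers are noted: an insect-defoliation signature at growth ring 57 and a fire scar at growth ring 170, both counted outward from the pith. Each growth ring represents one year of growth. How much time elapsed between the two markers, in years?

170 − 57 = 113 growth rings lie between the two events.
One growth ring per year makes the interval 113 years.

113 yr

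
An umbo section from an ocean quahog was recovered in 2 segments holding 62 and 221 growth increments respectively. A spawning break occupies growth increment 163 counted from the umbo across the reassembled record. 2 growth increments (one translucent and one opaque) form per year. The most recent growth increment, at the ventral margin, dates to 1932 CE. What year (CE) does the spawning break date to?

Total growth increments = 62 + 221 = 283.
283 − 163 = 120 growth increments lie beyond the spawning break toward the ventral margin.
With 2 growth increments per year, 120 / 2 = 60 years.
The growth increment at the ventral margin is 1932 CE, so the spawning break dates to 1932 − 60 = 1872 CE.

1872 CE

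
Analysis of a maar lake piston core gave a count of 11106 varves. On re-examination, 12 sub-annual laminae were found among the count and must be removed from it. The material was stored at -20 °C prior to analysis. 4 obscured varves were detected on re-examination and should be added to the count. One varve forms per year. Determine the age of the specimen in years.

True varve count = 11106 − 12 + 4 = 11098.
At one varve per year, that is 11098 years.

11098 years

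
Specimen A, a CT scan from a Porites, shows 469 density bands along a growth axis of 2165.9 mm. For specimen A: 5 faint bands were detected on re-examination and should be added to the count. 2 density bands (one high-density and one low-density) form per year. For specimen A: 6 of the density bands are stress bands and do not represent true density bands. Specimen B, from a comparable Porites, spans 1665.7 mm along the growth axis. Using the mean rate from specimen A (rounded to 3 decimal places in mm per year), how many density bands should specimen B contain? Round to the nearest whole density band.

Specimen A: correcting the raw count gives 469 − 6 + 5 = 468 true density bands.
Specimen A: with 2 density bands per year, 468 / 2 = 234 years.
A: Extension rate ≈ 2165.9 / 234 = 9.256 mm per year.
Specimen B: 1665.7 mm / 9.256 mm per year = 179.96 years; at 2 density bands per year that is 179.96 × 2 ≈ 360 density bands.

360 density bands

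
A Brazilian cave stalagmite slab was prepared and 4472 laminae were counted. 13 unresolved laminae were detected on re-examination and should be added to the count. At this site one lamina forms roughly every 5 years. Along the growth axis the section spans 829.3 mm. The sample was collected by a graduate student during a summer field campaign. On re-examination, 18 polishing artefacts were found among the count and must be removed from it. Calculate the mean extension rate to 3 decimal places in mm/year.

0.037 mm/year

Correcting the raw count gives 4472 − 18 + 13 = 4467 true laminae.
At 5 years per lamina, 4467 × 5 = 22335 years.
Mean rate = 829.3 mm / 22335 years ≈ 0.037 mm/year.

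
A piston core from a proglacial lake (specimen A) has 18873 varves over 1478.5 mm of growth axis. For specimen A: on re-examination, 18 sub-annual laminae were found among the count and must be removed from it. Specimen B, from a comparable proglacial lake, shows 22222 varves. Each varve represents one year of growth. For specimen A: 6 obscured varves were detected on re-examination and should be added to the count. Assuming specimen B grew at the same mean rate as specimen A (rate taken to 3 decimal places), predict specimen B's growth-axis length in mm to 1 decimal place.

1733.3 mm

Specimen A: true varve count = 18873 − 18 + 6 = 18861.
A: 1478.5 mm over 18861 years gives 1478.5 / 18861 ≈ 0.078 mm/year.
B's length ≈ 0.078 × 22222 = 1733.3 mm.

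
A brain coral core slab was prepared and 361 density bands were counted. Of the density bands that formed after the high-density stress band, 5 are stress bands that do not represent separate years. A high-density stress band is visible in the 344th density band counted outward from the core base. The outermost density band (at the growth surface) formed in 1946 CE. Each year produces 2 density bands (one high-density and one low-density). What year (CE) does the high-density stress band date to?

1940 CE

The high-density stress band sits at density band 344 from the core base, so 361 − 344 = 17 density bands formed after it.
Removing the 5 false density bands leaves 17 − 5 = 12 true density bands beyond the high-density stress band.
Dividing by 2 density bands per year: 12 / 2 = 6 years.
The density band at the growth surface is 1946 CE, so the high-density stress band dates to 1946 − 6 = 1940 CE.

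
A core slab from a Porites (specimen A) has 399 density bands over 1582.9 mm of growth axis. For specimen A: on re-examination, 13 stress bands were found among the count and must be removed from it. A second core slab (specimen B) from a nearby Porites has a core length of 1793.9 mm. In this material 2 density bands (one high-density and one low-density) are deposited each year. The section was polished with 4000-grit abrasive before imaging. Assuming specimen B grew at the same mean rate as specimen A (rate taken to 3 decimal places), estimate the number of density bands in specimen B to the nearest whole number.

Specimen A: after corrections the count is 399 − 13 = 386 density bands.
Specimen A: 386 density bands at 2 per year is 386 / 2 = 193 years.
A: 1582.9 mm over 193 years gives 1582.9 / 193 ≈ 8.202 mm/year.
For B, 1793.9 / 8.202 = 218.71 years; at 2 density bands per year that is 218.71 × 2 ≈ 437 density bands.

437 density bands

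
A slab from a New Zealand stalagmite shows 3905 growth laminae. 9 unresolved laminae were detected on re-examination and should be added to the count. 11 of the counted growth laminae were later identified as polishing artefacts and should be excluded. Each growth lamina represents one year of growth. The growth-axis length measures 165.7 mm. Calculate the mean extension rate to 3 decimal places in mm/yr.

0.042 mm/yr

Adjusted count: 3905 − 11 + 9 = 3903 growth laminae.
Extension rate ≈ 165.7 / 3903 = 0.042 mm/yr.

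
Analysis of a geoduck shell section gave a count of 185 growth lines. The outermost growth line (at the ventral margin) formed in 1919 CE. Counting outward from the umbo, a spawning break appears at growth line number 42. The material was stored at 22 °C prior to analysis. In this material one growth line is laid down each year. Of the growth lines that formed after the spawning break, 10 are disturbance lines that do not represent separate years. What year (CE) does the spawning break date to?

1786 CE

The spawning break sits at growth line 42 from the umbo, so 185 − 42 = 143 growth lines formed after it.
Removing the 10 false growth lines leaves 143 − 10 = 133 true growth lines beyond the spawning break.
1919 − 133 = 1786 CE.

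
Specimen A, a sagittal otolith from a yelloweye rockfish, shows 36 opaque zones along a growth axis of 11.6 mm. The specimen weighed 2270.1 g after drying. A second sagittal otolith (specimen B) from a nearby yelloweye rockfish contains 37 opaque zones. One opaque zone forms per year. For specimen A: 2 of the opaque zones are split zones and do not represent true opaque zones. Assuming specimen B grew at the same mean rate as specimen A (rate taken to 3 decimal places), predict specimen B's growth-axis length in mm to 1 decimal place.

12.6 mm

Specimen A: correcting the raw count gives 36 − 2 = 34 true opaque zones.
A: Extension rate ≈ 11.6 / 34 = 0.341 mm per year.
Length of B = 0.341 × 37 = 12.6 mm.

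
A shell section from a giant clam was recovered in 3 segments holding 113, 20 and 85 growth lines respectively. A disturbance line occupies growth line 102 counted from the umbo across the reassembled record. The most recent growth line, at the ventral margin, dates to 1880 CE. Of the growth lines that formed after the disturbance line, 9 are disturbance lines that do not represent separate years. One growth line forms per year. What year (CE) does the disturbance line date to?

1773 CE

Total growth lines = 113 + 20 + 85 = 218.
The disturbance line sits at growth line 102 from the umbo, so 218 − 102 = 116 growth lines formed after it.
Excluding 9 false growth lines: 116 − 9 = 107.
1880 − 107 = 1773 CE.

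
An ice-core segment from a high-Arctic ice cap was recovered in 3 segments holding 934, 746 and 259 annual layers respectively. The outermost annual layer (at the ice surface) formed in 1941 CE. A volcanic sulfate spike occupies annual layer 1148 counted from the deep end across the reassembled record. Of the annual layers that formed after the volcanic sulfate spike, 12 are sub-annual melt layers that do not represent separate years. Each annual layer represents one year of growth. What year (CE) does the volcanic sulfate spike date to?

Total annual layers = 934 + 746 + 259 = 1939.
1939 − 1148 = 791 annual layers lie beyond the volcanic sulfate spike toward the ice surface.
Excluding 12 false annual layers: 791 − 12 = 779.
The annual layer at the ice surface is 1941 CE, so the volcanic sulfate spike dates to 1941 − 779 = 1162 CE.

1162 CE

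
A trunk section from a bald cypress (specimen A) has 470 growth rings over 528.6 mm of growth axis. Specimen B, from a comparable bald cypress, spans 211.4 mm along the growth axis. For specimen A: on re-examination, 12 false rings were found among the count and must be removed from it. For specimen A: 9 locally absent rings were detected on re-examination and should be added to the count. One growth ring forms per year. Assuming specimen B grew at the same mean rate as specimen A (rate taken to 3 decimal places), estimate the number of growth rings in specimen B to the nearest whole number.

Specimen A: correcting the raw count gives 470 − 12 + 9 = 467 true growth rings.
A: 528.6 mm over 467 years gives 528.6 / 467 ≈ 1.132 mm/year.
For B, 211.4 / 1.132 = 186.75 years ≈ 187 growth rings.

187 growth rings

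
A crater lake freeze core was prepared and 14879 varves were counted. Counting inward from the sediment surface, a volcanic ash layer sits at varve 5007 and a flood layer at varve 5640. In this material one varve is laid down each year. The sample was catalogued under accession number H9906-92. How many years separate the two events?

5640 − 5007 = 633 varves lie between the two events.
That is 633 years at one varve per year.

633 yr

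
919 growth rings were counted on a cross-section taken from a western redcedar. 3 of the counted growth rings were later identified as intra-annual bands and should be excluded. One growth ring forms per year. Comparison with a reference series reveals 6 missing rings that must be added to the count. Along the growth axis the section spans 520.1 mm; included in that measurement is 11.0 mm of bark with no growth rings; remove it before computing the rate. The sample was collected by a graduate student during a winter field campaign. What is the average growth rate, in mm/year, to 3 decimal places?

After corrections the count is 919 − 3 + 6 = 922 growth rings.
Removing the 11.0 mm offcut leaves 520.1 − 11.0 = 509.1 mm.
509.1 mm over 922 years gives 509.1 / 922 ≈ 0.552 mm/year.

0.552 mm/year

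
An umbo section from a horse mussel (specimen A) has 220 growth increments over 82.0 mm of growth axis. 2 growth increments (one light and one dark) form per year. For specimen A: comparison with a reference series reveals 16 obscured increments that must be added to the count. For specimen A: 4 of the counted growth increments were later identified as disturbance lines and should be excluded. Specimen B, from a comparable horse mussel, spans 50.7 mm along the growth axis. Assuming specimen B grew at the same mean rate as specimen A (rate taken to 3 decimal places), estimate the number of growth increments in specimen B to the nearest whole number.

143 growth increments

Specimen A: after corrections the count is 220 − 4 + 16 = 232 growth increments.
Specimen A: dividing by 2 growth increments per year: 232 / 2 = 116 years.
A: 82.0 mm over 116 years gives 82.0 / 116 ≈ 0.707 mm per year.
For B, 50.7 / 0.707 = 71.71 years; at 2 growth increments per year that is 71.71 × 2 ≈ 143 growth increments.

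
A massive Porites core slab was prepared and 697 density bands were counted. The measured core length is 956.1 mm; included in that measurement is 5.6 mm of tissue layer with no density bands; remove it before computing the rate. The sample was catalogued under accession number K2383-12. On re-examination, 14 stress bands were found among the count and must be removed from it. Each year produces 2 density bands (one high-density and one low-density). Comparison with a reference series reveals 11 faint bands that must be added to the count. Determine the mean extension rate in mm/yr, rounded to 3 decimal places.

True density band count = 697 − 14 + 11 = 694.
694 density bands at 2 per year is 694 / 2 = 347 years.
The growth record spans 956.1 − 5.6 = 950.5 mm.
950.5 mm over 347 years gives 950.5 / 347 ≈ 2.739 mm/yr.

2.739 mm/yr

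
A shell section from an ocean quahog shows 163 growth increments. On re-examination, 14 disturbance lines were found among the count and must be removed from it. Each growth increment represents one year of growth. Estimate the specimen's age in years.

149 years

True growth increment count = 163 − 14 = 149.
At one growth increment per year, that is 149 years.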